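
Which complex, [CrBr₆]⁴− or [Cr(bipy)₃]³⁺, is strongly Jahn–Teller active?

[CrBr₆]⁴−

[CrBr₆]⁴−: Each bromide is −1; balancing the −4 overall charge requires Cr(II). Chromium is a group-6 element; Cr(II) is therefore d⁴. Bromide is a weak-field ligand for a first-row metal, so the complex is high-spin. The t₂g³e_g¹ (high-spin) configuration has an unevenly filled e_g set; the Jahn–Teller theorem predicts a tetragonal distortion (typically axial elongation) to lift the degeneracy.
[Cr(bipy)₃]³⁺: Summing ligand charges against the +3 overall charge gives an oxidation state of +3 for chromium. Group 6 minus oxidation state 3 gives a d³ configuration. The d³ configuration leaves the e_g set evenly filled (or empty) — no strong Jahn–Teller driving force.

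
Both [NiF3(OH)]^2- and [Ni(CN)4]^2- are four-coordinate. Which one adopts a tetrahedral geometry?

For [NiF3(OH)]^2-: Summing ligand charges against the −2 overall charge gives an oxidation state of +2 for nickel. Nickel is a group-10 element; Ni(II) is therefore d⁸. Fluoride and hydroxide are weak-field ligands. With weak-field ligands the CFSE gain from square planar is small, so a 3d d⁸ ion takes the sterically preferred tetrahedral geometry. → tetrahedral.
For [Ni(CN)4]^2-: Each cyanide is −1; balancing the −2 overall charge requires Ni(II). Group 10 minus oxidation state 2 gives a d⁸ configuration. Cyanide is a strong-field ligand (high in the spectrochemical series). A 3d d⁸ ion with strong-field ligands gains enough CFSE to favour square planar over tetrahedral. → square planar.

[NiF3(OH)]^2-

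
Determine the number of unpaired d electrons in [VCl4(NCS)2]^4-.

3

Summing ligand charges against the −4 overall charge gives an oxidation state of +2 for vanadium.
Group 5 minus oxidation state 2 gives a d³ configuration.
In an octahedral field the d³ configuration is t₂g³e_g⁰ (only one arrangement possible), giving 3 unpaired electrons.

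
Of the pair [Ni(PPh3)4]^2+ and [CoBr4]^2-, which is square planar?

For [Ni(PPh3)4]^2+: Triphenylphosphine is neutral; balancing the +2 overall charge requires Ni(II). Ni sits in group 10, so the d-electron count is 10 − 2 = 8. Triphenylphosphine is a strong-field ligand (high in the spectrochemical series). A 3d d⁸ ion with strong-field ligands gains enough CFSE to favour square planar over tetrahedral. → square planar.
For [CoBr4]^2-: Summing ligand charges against the −2 overall charge gives an oxidation state of +2 for cobalt. Co sits in group 9, so the d-electron count is 9 − 2 = 7. For a high-spin 3d d⁷ ion with weak-field ligands the small Δₜ gives little square-planar CFSE advantage, so four ligands adopt the sterically favoured tetrahedral geometry. → tetrahedral.

[Ni(PPh3)4]^2+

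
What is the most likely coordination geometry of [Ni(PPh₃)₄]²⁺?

square planar

Summing ligand charges against the +2 overall charge gives an oxidation state of +2 for nickel.
Ni sits in group 10, so the d-electron count is 10 − 2 = 8.
Coordination number: 4.
Triphenylphosphine is a strong-field ligand (high in the spectrochemical series).
A 3d d⁸ ion with strong-field ligands gains enough CFSE to favour square planar over tetrahedral.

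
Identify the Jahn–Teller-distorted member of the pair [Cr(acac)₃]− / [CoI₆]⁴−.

[Cr(acac)₃]−

[Cr(acac)₃]−: Summing ligand charges against the −1 overall charge gives an oxidation state of +2 for chromium. Group 6 minus oxidation state 2 gives a d⁴ configuration. Acetylacetonate is a weak-field ligand for a first-row metal, so the complex is high-spin. The t₂g³e_g¹ (high-spin) configuration has an unevenly filled e_g set; the Jahn–Teller theorem predicts a tetragonal distortion (typically axial elongation) to lift the degeneracy.
[CoI₆]⁴−: Summing ligand charges against the −4 overall charge gives an oxidation state of +2 for cobalt. Cobalt is a group-9 element; Co(II) is therefore d⁷. Iodide is a weak-field ligand for a first-row metal, so the complex is high-spin. The d⁷ configuration leaves the e_g set evenly filled (or empty) — no strong Jahn–Teller driving force.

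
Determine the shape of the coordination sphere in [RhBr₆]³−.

Ligand charges: each bromide is −1. With an overall charge of −3 the rhodium centre must be in the +3 oxidation state.
Rh sits in group 9, so the d-electron count is 9 − 3 = 6.
Coordination number: 6.
Six donors around a single metal centre give an octahedral coordination sphere.

octahedral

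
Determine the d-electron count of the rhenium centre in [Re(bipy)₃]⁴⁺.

d³

2,2′-bipyridine is neutral; balancing the +4 overall charge requires Re(IV).
Rhenium is a group-7 element; Re(IV) is therefore d³.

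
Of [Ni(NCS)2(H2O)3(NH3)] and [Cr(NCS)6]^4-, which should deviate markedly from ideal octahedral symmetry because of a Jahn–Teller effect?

[Cr(NCS)6]^4-

[Ni(NCS)2(H2O)3(NH3)]: Each isothiocyanate is −1; water is neutral; ammonia is neutral; balancing the 0 overall charge requires Ni(II). Group 10 minus oxidation state 2 gives a d⁸ configuration. The d⁸ configuration leaves the e_g set evenly filled (or empty) — no strong Jahn–Teller driving force.
[Cr(NCS)6]^4-: Ligand charges: each isothiocyanate is −1. With an overall charge of −4 the chromium centre must be in the +2 oxidation state. Cr sits in group 6, so the d-electron count is 6 − 2 = 4. Isothiocyanate is a weak-field ligand for a first-row metal, so the complex is high-spin. The t₂g³e_g¹ (high-spin) configuration has an unevenly filled e_g set; the Jahn–Teller theorem predicts a tetragonal distortion (typically axial elongation) to lift the degeneracy.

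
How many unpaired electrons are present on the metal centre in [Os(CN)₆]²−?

Summing ligand charges against the −2 overall charge gives an oxidation state of +4 for osmium.
Osmium is a group-8 element; Os(IV) is therefore d⁴.
The spin state decides the count: a 5d ion has a large Δₒ and is invariably low-spin.
An octahedral low-spin d⁴ ion is t₂g⁴e_g⁰, giving 2 unpaired electrons.

2 unpaired electrons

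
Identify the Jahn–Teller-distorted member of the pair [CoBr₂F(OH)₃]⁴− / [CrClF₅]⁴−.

[CrClF₅]⁴−

[CoBr₂F(OH)₃]⁴−: Ligand charges: each bromide is −1; each fluoride is −1; each hydroxide is −1. With an overall charge of −4 the cobalt centre must be in the +2 oxidation state. Group 9 minus oxidation state 2 gives a d⁷ configuration. Bromide, fluoride, and hydroxide are weak-field ligands for a first-row metal, so the complex is high-spin. The d⁷ configuration leaves the e_g set evenly filled (or empty) — no strong Jahn–Teller driving force.
[CrClF₅]⁴−: Summing ligand charges against the −4 overall charge gives an oxidation state of +2 for chromium. Cr sits in group 6, so the d-electron count is 6 − 2 = 4. Chloride and fluoride are weak-field ligands for a first-row metal, so the complex is high-spin. The t₂g³e_g¹ (high-spin) configuration has an unevenly filled e_g set; the Jahn–Teller theorem predicts a tetragonal distortion (typically axial elongation) to lift the degeneracy.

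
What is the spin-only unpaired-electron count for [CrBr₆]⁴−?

Summing ligand charges against the −4 overall charge gives an oxidation state of +2 for chromium.
Chromium is a group-6 element; Cr(II) is therefore d⁴.
The spin state decides the count: Bromide is a weak-field ligand for a first-row metal, so the complex is high-spin.
An octahedral high-spin d⁴ ion is t₂g³e_g¹, giving 4 unpaired electrons.

4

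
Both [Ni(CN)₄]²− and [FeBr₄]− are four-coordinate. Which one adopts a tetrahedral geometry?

[FeBr₄]−

For [Ni(CN)₄]²−: Summing ligand charges against the −2 overall charge gives an oxidation state of +2 for nickel. Ni sits in group 10, so the d-electron count is 10 − 2 = 8. Cyanide is a strong-field ligand (high in the spectrochemical series). A 3d d⁸ ion with strong-field ligands gains enough CFSE to favour square planar over tetrahedral. → square planar.
For [FeBr₄]−: Summing ligand charges against the −1 overall charge gives an oxidation state of +3 for iron. Group 8 minus oxidation state 3 gives a d⁵ configuration. A high-spin d⁵ ion has zero CFSE in either geometry, so four ligands adopt the sterically favoured tetrahedral geometry. → tetrahedral.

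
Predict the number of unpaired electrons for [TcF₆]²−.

3 unpaired electrons

Ligand charges: each fluoride is −1. With an overall charge of −2 the technetium centre must be in the +4 oxidation state.
Tc sits in group 7, so the d-electron count is 7 − 4 = 3.
In an octahedral field the d³ configuration is t₂g³e_g⁰ (only one arrangement possible), giving 3 unpaired electrons.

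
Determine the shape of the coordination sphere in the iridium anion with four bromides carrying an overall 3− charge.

square planar

Each bromide is −1; balancing the −3 overall charge requires Ir(I).
Iridium is a group-9 element; Ir(I) is therefore d⁸.
With 4 monodentate ligands the coordination number is 4.
A 5d d⁸ ion has a large crystal-field splitting; square planar leaves the high-energy d_{x²−y²} orbital empty and maximises CFSE.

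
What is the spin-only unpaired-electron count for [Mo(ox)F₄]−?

1

Summing ligand charges against the −1 overall charge gives an oxidation state of +5 for molybdenum.
Mo sits in group 6, so the d-electron count is 6 − 5 = 1.
Counting donor atoms: 1×oxalate (bidentate) → 2 donors; 4×fluoride (monodentate) → 4 donors. Coordination number = 6.
In an octahedral field the d¹ configuration is t₂g¹e_g⁰ (only one arrangement possible), giving 1 unpaired electron.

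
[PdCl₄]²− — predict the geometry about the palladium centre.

square planar

Each chloride is −1; balancing the −2 overall charge requires Pd(II).
Group 10 minus oxidation state 2 gives a d⁸ configuration.
Coordination number: 4.
A 4d d⁸ ion has a large crystal-field splitting; square planar leaves the high-energy d_{x²−y²} orbital empty and maximises CFSE.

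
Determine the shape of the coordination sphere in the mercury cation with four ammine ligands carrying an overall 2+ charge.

Summing ligand charges against the +2 overall charge gives an oxidation state of +2 for mercury.
Mercury is a group-12 element; Hg(II) is therefore d¹⁰.
With 4 monodentate ligands the coordination number is 4.
A d¹⁰ ion has no crystal-field stabilisation preference between square planar and tetrahedral, so four ligands adopt the sterically favoured tetrahedral geometry.

tetrahedral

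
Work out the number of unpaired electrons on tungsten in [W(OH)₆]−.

1 unpaired electron

Summing ligand charges against the −1 overall charge gives an oxidation state of +5 for tungsten.
Tungsten is a group-6 element; W(V) is therefore d¹.
In an octahedral field the d¹ configuration is t₂g¹e_g⁰ (only one arrangement possible), giving 1 unpaired electron.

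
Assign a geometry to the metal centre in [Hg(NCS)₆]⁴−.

Summing ligand charges against the −4 overall charge gives an oxidation state of +2 for mercury.
Group 12 minus oxidation state 2 gives a d¹⁰ configuration.
With 6 monodentate ligands the coordination number is 6.
Six donors around a single metal centre give an octahedral coordination sphere.

octahedral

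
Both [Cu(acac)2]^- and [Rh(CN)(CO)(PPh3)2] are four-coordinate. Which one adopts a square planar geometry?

[Rh(CN)(CO)(PPh3)2]

For [Cu(acac)2]^-: Ligand charges: each acetylacetonate is −1. With an overall charge of −1 the copper centre must be in the +1 oxidation state. Copper is a group-11 element; Cu(I) is therefore d¹⁰. A d¹⁰ ion has no crystal-field stabilisation preference between square planar and tetrahedral, so four ligands adopt the sterically favoured tetrahedral geometry. → tetrahedral.
For [Rh(CN)(CO)(PPh3)2]: Summing ligand charges against the 0 overall charge gives an oxidation state of +1 for rhodium. Rhodium is a group-9 element; Rh(I) is therefore d⁸. A 4d d⁸ ion has a large crystal-field splitting; square planar leaves the high-energy d_{x²−y²} orbital empty and maximises CFSE. → square planar.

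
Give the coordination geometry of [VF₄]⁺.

tetrahedral

Summing ligand charges against the +1 overall charge gives an oxidation state of +5 for vanadium.
Vanadium is a group-5 element; V(V) is therefore d⁰.
With 4 monodentate ligands the coordination number is 4.
A d⁰ ion has no crystal-field stabilisation preference between square planar and tetrahedral, so four ligands adopt the sterically favoured tetrahedral geometry.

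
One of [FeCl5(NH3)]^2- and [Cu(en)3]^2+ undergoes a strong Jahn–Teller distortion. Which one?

[FeCl5(NH3)]^2-: Summing ligand charges against the −2 overall charge gives an oxidation state of +3 for iron. Iron is a group-8 element; Fe(III) is therefore d⁵. Chloride is a weak-field ligand for a first-row metal, so the complex is high-spin. The d⁵ configuration leaves the e_g set evenly filled (or empty) — no strong Jahn–Teller driving force.
[Cu(en)3]^2+: Summing ligand charges against the +2 overall charge gives an oxidation state of +2 for copper. Group 11 minus oxidation state 2 gives a d⁹ configuration. The t₂g⁶e_g³ configuration has an unevenly filled e_g set; the Jahn–Teller theorem predicts a tetragonal distortion (typically axial elongation) to lift the degeneracy.

[Cu(en)3]^2+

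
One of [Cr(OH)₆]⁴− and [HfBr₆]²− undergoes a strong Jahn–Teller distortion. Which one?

[Cr(OH)₆]⁴−

[Cr(OH)₆]⁴−: Each hydroxide is −1; balancing the −4 overall charge requires Cr(II). Chromium is a group-6 element; Cr(II) is therefore d⁴. Hydroxide is a weak-field ligand for a first-row metal, so the complex is high-spin. The t₂g³e_g¹ (high-spin) configuration has an unevenly filled e_g set; the Jahn–Teller theorem predicts a tetragonal distortion (typically axial elongation) to lift the degeneracy.
[HfBr₆]²−: Ligand charges: each bromide is −1. With an overall charge of −2 the hafnium centre must be in the +4 oxidation state. Hf sits in group 4, so the d-electron count is 4 − 4 = 0. The d⁰ configuration leaves the e_g set evenly filled (or empty) — no strong Jahn–Teller driving force.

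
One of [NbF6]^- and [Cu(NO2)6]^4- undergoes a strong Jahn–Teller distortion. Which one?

[Cu(NO2)6]^4-

[NbF6]^-: Ligand charges: each fluoride is −1. With an overall charge of −1 the niobium centre must be in the +5 oxidation state. Nb sits in group 5, so the d-electron count is 5 − 5 = 0. The d⁰ configuration leaves the e_g set evenly filled (or empty) — no strong Jahn–Teller driving force.
[Cu(NO2)6]^4-: Each nitro (N-bound nitrite) is −1; balancing the −4 overall charge requires Cu(II). Group 11 minus oxidation state 2 gives a d⁹ configuration. The t₂g⁶e_g³ configuration has an unevenly filled e_g set; the Jahn–Teller theorem predicts a tetragonal distortion (typically axial elongation) to lift the degeneracy.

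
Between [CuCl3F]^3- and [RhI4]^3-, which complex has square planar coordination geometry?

[RhI4]^3-

For [CuCl3F]^3-: Ligand charges: each chloride is −1; each fluoride is −1. With an overall charge of −3 the copper centre must be in the +1 oxidation state. Copper is a group-11 element; Cu(I) is therefore d¹⁰. A d¹⁰ ion has no crystal-field stabilisation preference between square planar and tetrahedral, so four ligands adopt the sterically favoured tetrahedral geometry. → tetrahedral.
For [RhI4]^3-: Each iodide is −1; balancing the −3 overall charge requires Rh(I). Rh sits in group 9, so the d-electron count is 9 − 1 = 8. A 4d d⁸ ion has a large crystal-field splitting; square planar leaves the high-energy d_{x²−y²} orbital empty and maximises CFSE. → square planar.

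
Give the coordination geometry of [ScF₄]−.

Ligand charges: each fluoride is −1. With an overall charge of −1 the scandium centre must be in the +3 oxidation state.
Sc sits in group 3, so the d-electron count is 3 − 3 = 0.
Coordination number: 4.
A d⁰ ion has no crystal-field stabilisation preference between square planar and tetrahedral, so four ligands adopt the sterically favoured tetrahedral geometry.

tetrahedral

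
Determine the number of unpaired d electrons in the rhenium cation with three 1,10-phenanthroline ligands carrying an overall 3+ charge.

2

Ligand charges: 1,10-phenanthroline is neutral. With an overall charge of +3 the rhenium centre must be in the +3 oxidation state.
Re sits in group 7, so the d-electron count is 7 − 3 = 4.
Counting donor atoms: 3×1,10-phenanthroline (bidentate) → 6 donors. Coordination number = 6.
The spin state decides the count: a 5d ion has a large Δₒ and is invariably low-spin.
An octahedral low-spin d⁴ ion is t₂g⁴e_g⁰, giving 2 unpaired electrons.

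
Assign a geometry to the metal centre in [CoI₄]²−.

Summing ligand charges against the −2 overall charge gives an oxidation state of +2 for cobalt.
Cobalt is a group-9 element; Co(II) is therefore d⁷.
Coordination number: 4.
Iodide is a weak-field ligand.
For a high-spin 3d d⁷ ion with weak-field ligands the small Δₜ gives little square-planar CFSE advantage, so four ligands adopt the sterically favoured tetrahedral geometry.

tetrahedral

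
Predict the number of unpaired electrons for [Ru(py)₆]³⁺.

1

Pyridine is neutral; balancing the +3 overall charge requires Ru(III).
Ru sits in group 8, so the d-electron count is 8 − 3 = 5.
The spin state decides the count: a 4d ion has a large Δₒ and is invariably low-spin.
An octahedral low-spin d⁵ ion is t₂g⁵e_g⁰, giving 1 unpaired electron.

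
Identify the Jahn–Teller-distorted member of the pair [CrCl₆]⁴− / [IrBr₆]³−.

[CrCl₆]⁴−: Ligand charges: each chloride is −1. With an overall charge of −4 the chromium centre must be in the +2 oxidation state. Group 6 minus oxidation state 2 gives a d⁴ configuration. Chloride is a weak-field ligand for a first-row metal, so the complex is high-spin. The t₂g³e_g¹ (high-spin) configuration has an unevenly filled e_g set; the Jahn–Teller theorem predicts a tetragonal distortion (typically axial elongation) to lift the degeneracy.
[IrBr₆]³−: Summing ligand charges against the −3 overall charge gives an oxidation state of +3 for iridium. Iridium is a group-9 element; Ir(III) is therefore d⁶. A 5d ion has a large Δₒ and is invariably low-spin. The d⁶ configuration leaves the e_g set evenly filled (or empty) — no strong Jahn–Teller driving force.

[CrCl₆]⁴−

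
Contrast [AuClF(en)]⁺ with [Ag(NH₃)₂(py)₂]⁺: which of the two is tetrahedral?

For [AuClF(en)]⁺: Ligand charges: each chloride is −1; each fluoride is −1; ethylenediamine is neutral. With an overall charge of +1 the gold centre must be in the +3 oxidation state. Au sits in group 11, so the d-electron count is 11 − 3 = 8. A 5d d⁸ ion has a large crystal-field splitting; square planar leaves the high-energy d_{x²−y²} orbital empty and maximises CFSE. → square planar.
For [Ag(NH₃)₂(py)₂]⁺: Ligand charges: ammonia is neutral; pyridine is neutral. With an overall charge of +1 the silver centre must be in the +1 oxidation state. Silver is a group-11 element; Ag(I) is therefore d¹⁰. A d¹⁰ ion has no crystal-field stabilisation preference between square planar and tetrahedral, so four ligands adopt the sterically favoured tetrahedral geometry. → tetrahedral.

[Ag(NH₃)₂(py)₂]⁺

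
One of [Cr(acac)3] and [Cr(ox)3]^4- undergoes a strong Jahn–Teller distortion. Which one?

[Cr(acac)3]: Summing ligand charges against the 0 overall charge gives an oxidation state of +3 for chromium. Cr sits in group 6, so the d-electron count is 6 − 3 = 3. The d³ configuration leaves the e_g set evenly filled (or empty) — no strong Jahn–Teller driving force.
[Cr(ox)3]^4-: Summing ligand charges against the −4 overall charge gives an oxidation state of +2 for chromium. Group 6 minus oxidation state 2 gives a d⁴ configuration. Oxalate is a weak-field ligand for a first-row metal, so the complex is high-spin. The t₂g³e_g¹ (high-spin) configuration has an unevenly filled e_g set; the Jahn–Teller theorem predicts a tetragonal distortion (typically axial elongation) to lift the degeneracy.

[Cr(ox)3]^4-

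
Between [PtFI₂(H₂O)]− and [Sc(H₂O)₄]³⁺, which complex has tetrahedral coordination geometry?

[Sc(H₂O)₄]³⁺

For [PtFI₂(H₂O)]−: Each fluoride is −1; each iodide is −1; water is neutral; balancing the −1 overall charge requires Pt(II). Pt sits in group 10, so the d-electron count is 10 − 2 = 8. A 5d d⁸ ion has a large crystal-field splitting; square planar leaves the high-energy d_{x²−y²} orbital empty and maximises CFSE. → square planar.
For [Sc(H₂O)₄]³⁺: Water is neutral; balancing the +3 overall charge requires Sc(III). Scandium is a group-3 element; Sc(III) is therefore d⁰. A d⁰ ion has no crystal-field stabilisation preference between square planar and tetrahedral, so four ligands adopt the sterically favoured tetrahedral geometry. → tetrahedral.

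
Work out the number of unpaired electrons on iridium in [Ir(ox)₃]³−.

Ligand charges: each oxalate is −2. With an overall charge of −3 the iridium centre must be in the +3 oxidation state.
Iridium is a group-9 element; Ir(III) is therefore d⁶.
Counting donor atoms: 3×oxalate (bidentate) → 6 donors. Coordination number = 6.
The spin state decides the count: a 5d ion has a large Δₒ and is invariably low-spin.
An octahedral low-spin d⁶ ion is t₂g⁶e_g⁰, giving 0 unpaired electrons.

0 unpaired electrons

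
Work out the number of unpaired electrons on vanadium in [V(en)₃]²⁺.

Ethylenediamine is neutral; balancing the +2 overall charge requires V(II).
Group 5 minus oxidation state 2 gives a d³ configuration.
Counting donor atoms: 3×ethylenediamine (bidentate) → 6 donors. Coordination number = 6.
In an octahedral field the d³ configuration is t₂g³e_g⁰ (only one arrangement possible), giving 3 unpaired electrons.

3 unpaired electrons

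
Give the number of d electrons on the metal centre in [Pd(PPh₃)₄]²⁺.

Summing ligand charges against the +2 overall charge gives an oxidation state of +2 for palladium.
Group 10 minus oxidation state 2 gives a d⁸ configuration.

d⁸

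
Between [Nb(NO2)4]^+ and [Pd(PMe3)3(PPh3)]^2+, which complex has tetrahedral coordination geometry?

[Nb(NO2)4]^+

For [Nb(NO2)4]^+: Ligand charges: each nitro (N-bound nitrite) is −1. With an overall charge of +1 the niobium centre must be in the +5 oxidation state. Niobium is a group-5 element; Nb(V) is therefore d⁰. A d⁰ ion has no crystal-field stabilisation preference between square planar and tetrahedral, so four ligands adopt the sterically favoured tetrahedral geometry. → tetrahedral.
For [Pd(PMe3)3(PPh3)]^2+: Trimethylphosphine is neutral; triphenylphosphine is neutral; balancing the +2 overall charge requires Pd(II). Group 10 minus oxidation state 2 gives a d⁸ configuration. A 4d d⁸ ion has a large crystal-field splitting; square planar leaves the high-energy d_{x²−y²} orbital empty and maximises CFSE. → square planar.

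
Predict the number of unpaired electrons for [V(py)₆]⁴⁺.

Ligand charges: pyridine is neutral. With an overall charge of +4 the vanadium centre must be in the +4 oxidation state.
V sits in group 5, so the d-electron count is 5 − 4 = 1.
In an octahedral field the d¹ configuration is t₂g¹e_g⁰ (only one arrangement possible), giving 1 unpaired electron.

1 unpaired electron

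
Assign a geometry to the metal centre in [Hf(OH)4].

tetrahedral

Ligand charges: each hydroxide is −1. With an overall charge of 0 the hafnium centre must be in the +4 oxidation state.
Hf sits in group 4, so the d-electron count is 4 − 4 = 0.
With 4 monodentate ligands the coordination number is 4.
A d⁰ ion has no crystal-field stabilisation preference between square planar and tetrahedral, so four ligands adopt the sterically favoured tetrahedral geometry.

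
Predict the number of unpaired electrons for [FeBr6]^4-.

Each bromide is −1; balancing the −4 overall charge requires Fe(II).
Group 8 minus oxidation state 2 gives a d⁶ configuration.
The spin state decides the count: Bromide is a weak-field ligand for a first-row metal, so the complex is high-spin.
An octahedral high-spin d⁶ ion is t₂g⁴e_g², giving 4 unpaired electrons.

4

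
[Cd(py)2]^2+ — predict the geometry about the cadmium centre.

linear

Ligand charges: pyridine is neutral. With an overall charge of +2 the cadmium centre must be in the +2 oxidation state.
Cadmium is a group-12 element; Cd(II) is therefore d¹⁰.
Coordination number: 2.
A d¹⁰ ion with only two ligands adopts a linear arrangement (sp hybridisation; no CFSE preference).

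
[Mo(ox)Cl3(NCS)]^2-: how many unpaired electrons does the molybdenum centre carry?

2

Summing ligand charges against the −2 overall charge gives an oxidation state of +4 for molybdenum.
Molybdenum is a group-6 element; Mo(IV) is therefore d².
Counting donor atoms: 1×oxalate (bidentate) → 2 donors; 3×chloride (monodentate) → 3 donors; 1×isothiocyanate (monodentate) → 1 donor. Coordination number = 6.
In an octahedral field the d² configuration is t₂g²e_g⁰ (only one arrangement possible), giving 2 unpaired electrons.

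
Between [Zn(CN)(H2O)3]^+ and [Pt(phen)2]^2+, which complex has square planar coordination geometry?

For [Zn(CN)(H2O)3]^+: Summing ligand charges against the +1 overall charge gives an oxidation state of +2 for zinc. Zinc is a group-12 element; Zn(II) is therefore d¹⁰. A d¹⁰ ion has no crystal-field stabilisation preference between square planar and tetrahedral, so four ligands adopt the sterically favoured tetrahedral geometry. → tetrahedral.
For [Pt(phen)2]^2+: 1,10-phenanthroline is neutral; balancing the +2 overall charge requires Pt(II). Pt sits in group 10, so the d-electron count is 10 − 2 = 8. A 5d d⁸ ion has a large crystal-field splitting; square planar leaves the high-energy d_{x²−y²} orbital empty and maximises CFSE. → square planar.

[Pt(phen)2]^2+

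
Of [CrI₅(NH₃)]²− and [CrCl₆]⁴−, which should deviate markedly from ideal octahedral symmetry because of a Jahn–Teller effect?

[CrCl₆]⁴−

[CrI₅(NH₃)]²−: Each iodide is −1; ammonia is neutral; balancing the −2 overall charge requires Cr(III). Chromium is a group-6 element; Cr(III) is therefore d³. The d³ configuration leaves the e_g set evenly filled (or empty) — no strong Jahn–Teller driving force.
[CrCl₆]⁴−: Each chloride is −1; balancing the −4 overall charge requires Cr(II). Group 6 minus oxidation state 2 gives a d⁴ configuration. Chloride is a weak-field ligand for a first-row metal, so the complex is high-spin. The t₂g³e_g¹ (high-spin) configuration has an unevenly filled e_g set; the Jahn–Teller theorem predicts a tetragonal distortion (typically axial elongation) to lift the degeneracy.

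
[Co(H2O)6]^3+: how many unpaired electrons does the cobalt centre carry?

Ligand charges: water is neutral. With an overall charge of +3 the cobalt centre must be in the +3 oxidation state.
Group 9 minus oxidation state 3 gives a d⁶ configuration.
The spin state decides the count: Co(III) has an exceptionally large octahedral splitting and is low-spin with essentially every ligand except fluoride.
An octahedral low-spin d⁶ ion is t₂g⁶e_g⁰, giving 0 unpaired electrons.

0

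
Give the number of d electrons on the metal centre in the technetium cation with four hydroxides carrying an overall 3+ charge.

Ligand charges: each hydroxide is −1. With an overall charge of +3 the technetium centre must be in the +7 oxidation state.
Tc sits in group 7, so the d-electron count is 7 − 7 = 0.

d0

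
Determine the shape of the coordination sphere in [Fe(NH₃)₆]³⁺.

Ammonia is neutral; balancing the +3 overall charge requires Fe(III).
Iron is a group-8 element; Fe(III) is therefore d⁵.
With 6 monodentate ligands the coordination number is 6.
Six donors around a single metal centre give an octahedral coordination sphere.

octahedral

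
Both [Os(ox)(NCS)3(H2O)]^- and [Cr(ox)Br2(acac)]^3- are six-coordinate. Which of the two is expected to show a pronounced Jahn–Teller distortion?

[Os(ox)(NCS)3(H2O)]^-: Ligand charges: each oxalate is −2; each isothiocyanate is −1; water is neutral. With an overall charge of −1 the osmium centre must be in the +4 oxidation state. Group 8 minus oxidation state 4 gives a d⁴ configuration. A 5d ion has a large Δₒ and is invariably low-spin. The d⁴ configuration leaves the e_g set evenly filled (or empty) — no strong Jahn–Teller driving force.
[Cr(ox)Br2(acac)]^3-: Ligand charges: each oxalate is −2; each bromide is −1; each acetylacetonate is −1. With an overall charge of −3 the chromium centre must be in the +2 oxidation state. Cr sits in group 6, so the d-electron count is 6 − 2 = 4. Acetylacetonate, bromide, and oxalate are weak-field ligands for a first-row metal, so the complex is high-spin. The t₂g³e_g¹ (high-spin) configuration has an unevenly filled e_g set; the Jahn–Teller theorem predicts a tetragonal distortion (typically axial elongation) to lift the degeneracy.

[Cr(ox)Br2(acac)]^3-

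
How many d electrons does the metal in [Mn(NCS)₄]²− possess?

d5

Each isothiocyanate is −1; balancing the −2 overall charge requires Mn(II).
Manganese is a group-7 element; Mn(II) is therefore d⁵.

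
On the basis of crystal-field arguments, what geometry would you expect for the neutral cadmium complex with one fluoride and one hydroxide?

Each fluoride is −1; each hydroxide is −1; balancing the 0 overall charge requires Cd(II).
Group 12 minus oxidation state 2 gives a d¹⁰ configuration.
With 2 monodentate ligands the coordination number is 2.
A d¹⁰ ion with only two ligands adopts a linear arrangement (sp hybridisation; no CFSE preference).

linear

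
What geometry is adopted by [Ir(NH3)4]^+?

Ammonia is neutral; balancing the +1 overall charge requires Ir(I).
Iridium is a group-9 element; Ir(I) is therefore d⁸.
With 4 monodentate ligands the coordination number is 4.
A 5d d⁸ ion has a large crystal-field splitting; square planar leaves the high-energy d_{x²−y²} orbital empty and maximises CFSE.

square planar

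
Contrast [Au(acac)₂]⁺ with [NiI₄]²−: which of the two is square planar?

For [Au(acac)₂]⁺: Summing ligand charges against the +1 overall charge gives an oxidation state of +3 for gold. Au sits in group 11, so the d-electron count is 11 − 3 = 8. A 5d d⁸ ion has a large crystal-field splitting; square planar leaves the high-energy d_{x²−y²} orbital empty and maximises CFSE. → square planar.
For [NiI₄]²−: Ligand charges: each iodide is −1. With an overall charge of −2 the nickel centre must be in the +2 oxidation state. Nickel is a group-10 element; Ni(II) is therefore d⁸. Iodide is a weak-field ligand. With weak-field ligands the CFSE gain from square planar is small, so a 3d d⁸ ion takes the sterically preferred tetrahedral geometry. → tetrahedral.

[Au(acac)₂]⁺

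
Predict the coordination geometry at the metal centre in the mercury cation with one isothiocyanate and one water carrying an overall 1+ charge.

linear

Ligand charges: each isothiocyanate is −1; water is neutral. With an overall charge of +1 the mercury centre must be in the +2 oxidation state.
Hg sits in group 12, so the d-electron count is 12 − 2 = 10.
Coordination number: 2.
A d¹⁰ ion with only two ligands adopts a linear arrangement (sp hybridisation; no CFSE preference).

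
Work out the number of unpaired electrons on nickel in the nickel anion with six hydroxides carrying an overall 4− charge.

Ligand charges: each hydroxide is −1. With an overall charge of −4 the nickel centre must be in the +2 oxidation state.
Nickel is a group-10 element; Ni(II) is therefore d⁸.
In an octahedral field the d⁸ configuration is t₂g⁶e_g² (only one arrangement possible), giving 2 unpaired electrons.

2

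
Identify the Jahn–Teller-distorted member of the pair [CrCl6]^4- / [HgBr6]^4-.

[CrCl6]^4-: Summing ligand charges against the −4 overall charge gives an oxidation state of +2 for chromium. Cr sits in group 6, so the d-electron count is 6 − 2 = 4. Chloride is a weak-field ligand for a first-row metal, so the complex is high-spin. The t₂g³e_g¹ (high-spin) configuration has an unevenly filled e_g set; the Jahn–Teller theorem predicts a tetragonal distortion (typically axial elongation) to lift the degeneracy.
[HgBr6]^4-: Ligand charges: each bromide is −1. With an overall charge of −4 the mercury centre must be in the +2 oxidation state. Hg sits in group 12, so the d-electron count is 12 − 2 = 10. The d¹⁰ configuration leaves the e_g set evenly filled (or empty) — no strong Jahn–Teller driving force.

[CrCl6]^4-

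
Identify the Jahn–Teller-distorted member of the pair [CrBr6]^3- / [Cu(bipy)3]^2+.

[Cu(bipy)3]^2+

[CrBr6]^3-: Ligand charges: each bromide is −1. With an overall charge of −3 the chromium centre must be in the +3 oxidation state. Chromium is a group-6 element; Cr(III) is therefore d³. The d³ configuration leaves the e_g set evenly filled (or empty) — no strong Jahn–Teller driving force.
[Cu(bipy)3]^2+: Summing ligand charges against the +2 overall charge gives an oxidation state of +2 for copper. Copper is a group-11 element; Cu(II) is therefore d⁹. The t₂g⁶e_g³ configuration has an unevenly filled e_g set; the Jahn–Teller theorem predicts a tetragonal distortion (typically axial elongation) to lift the degeneracy.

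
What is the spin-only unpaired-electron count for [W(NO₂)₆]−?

1

Summing ligand charges against the −1 overall charge gives an oxidation state of +5 for tungsten.
Group 6 minus oxidation state 5 gives a d¹ configuration.
In an octahedral field the d¹ configuration is t₂g¹e_g⁰ (only one arrangement possible), giving 1 unpaired electron.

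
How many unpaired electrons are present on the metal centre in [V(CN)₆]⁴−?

Summing ligand charges against the −4 overall charge gives an oxidation state of +2 for vanadium.
Group 5 minus oxidation state 2 gives a d³ configuration.
In an octahedral field the d³ configuration is t₂g³e_g⁰ (only one arrangement possible), giving 3 unpaired electrons.

3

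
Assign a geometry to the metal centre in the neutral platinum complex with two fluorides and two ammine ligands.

Ligand charges: each fluoride is −1; ammonia is neutral. With an overall charge of 0 the platinum centre must be in the +2 oxidation state.
Group 10 minus oxidation state 2 gives a d⁸ configuration.
With 4 monodentate ligands the coordination number is 4.
A 5d d⁸ ion has a large crystal-field splitting; square planar leaves the high-energy d_{x²−y²} orbital empty and maximises CFSE.

square planar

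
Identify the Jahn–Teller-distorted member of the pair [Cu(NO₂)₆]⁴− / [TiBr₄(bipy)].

[Cu(NO₂)₆]⁴−: Ligand charges: each nitro (N-bound nitrite) is −1. With an overall charge of −4 the copper centre must be in the +2 oxidation state. Cu sits in group 11, so the d-electron count is 11 − 2 = 9. The t₂g⁶e_g³ configuration has an unevenly filled e_g set; the Jahn–Teller theorem predicts a tetragonal distortion (typically axial elongation) to lift the degeneracy.
[TiBr₄(bipy)]: Ligand charges: each bromide is −1; 2,2′-bipyridine is neutral. With an overall charge of 0 the titanium centre must be in the +4 oxidation state. Titanium is a group-4 element; Ti(IV) is therefore d⁰. The d⁰ configuration leaves the e_g set evenly filled (or empty) — no strong Jahn–Teller driving force.

[Cu(NO₂)₆]⁴−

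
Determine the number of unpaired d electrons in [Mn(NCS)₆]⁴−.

5

Summing ligand charges against the −4 overall charge gives an oxidation state of +2 for manganese.
Group 7 minus oxidation state 2 gives a d⁵ configuration.
The spin state decides the count: Isothiocyanate is a weak-field ligand for a first-row metal, so the complex is high-spin.
An octahedral high-spin d⁵ ion is t₂g³e_g², giving 5 unpaired electrons.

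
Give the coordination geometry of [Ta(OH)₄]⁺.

Each hydroxide is −1; balancing the +1 overall charge requires Ta(V).
Tantalum is a group-5 element; Ta(V) is therefore d⁰.
Coordination number: 4.
A d⁰ ion has no crystal-field stabilisation preference between square planar and tetrahedral, so four ligands adopt the sterically favoured tetrahedral geometry.

tetrahedral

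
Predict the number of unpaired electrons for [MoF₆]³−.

Ligand charges: each fluoride is −1. With an overall charge of −3 the molybdenum centre must be in the +3 oxidation state.
Group 6 minus oxidation state 3 gives a d³ configuration.
In an octahedral field the d³ configuration is t₂g³e_g⁰ (only one arrangement possible), giving 3 unpaired electrons.

3 unpaired electrons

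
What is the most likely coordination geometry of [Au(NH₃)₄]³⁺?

square planar

Ligand charges: ammonia is neutral. With an overall charge of +3 the gold centre must be in the +3 oxidation state.
Au sits in group 11, so the d-electron count is 11 − 3 = 8.
With 4 monodentate ligands the coordination number is 4.
A 5d d⁸ ion has a large crystal-field splitting; square planar leaves the high-energy d_{x²−y²} orbital empty and maximises CFSE.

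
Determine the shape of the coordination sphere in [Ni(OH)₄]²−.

Ligand charges: each hydroxide is −1. With an overall charge of −2 the nickel centre must be in the +2 oxidation state.
Ni sits in group 10, so the d-electron count is 10 − 2 = 8.
Coordination number: 4.
Hydroxide is a weak-field ligand.
With weak-field ligands the CFSE gain from square planar is small, so a 3d d⁸ ion takes the sterically preferred tetrahedral geometry.

tetrahedral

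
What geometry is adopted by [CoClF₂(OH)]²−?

tetrahedral

Summing ligand charges against the −2 overall charge gives an oxidation state of +2 for cobalt.
Group 9 minus oxidation state 2 gives a d⁷ configuration.
Coordination number: 4.
Chloride, fluoride, and hydroxide are weak-field ligands.
For a high-spin 3d d⁷ ion with weak-field ligands the small Δₜ gives little square-planar CFSE advantage, so four ligands adopt the sterically favoured tetrahedral geometry.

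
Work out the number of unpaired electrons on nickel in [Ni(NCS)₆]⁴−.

Summing ligand charges against the −4 overall charge gives an oxidation state of +2 for nickel.
Nickel is a group-10 element; Ni(II) is therefore d⁸.
In an octahedral field the d⁸ configuration is t₂g⁶e_g² (only one arrangement possible), giving 2 unpaired electrons.

2 unpaired electrons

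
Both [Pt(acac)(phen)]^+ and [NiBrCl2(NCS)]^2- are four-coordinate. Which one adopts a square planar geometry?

For [Pt(acac)(phen)]^+: Ligand charges: each acetylacetonate is −1; 1,10-phenanthroline is neutral. With an overall charge of +1 the platinum centre must be in the +2 oxidation state. Pt sits in group 10, so the d-electron count is 10 − 2 = 8. A 5d d⁸ ion has a large crystal-field splitting; square planar leaves the high-energy d_{x²−y²} orbital empty and maximises CFSE. → square planar.
For [NiBrCl2(NCS)]^2-: Each bromide is −1; each chloride is −1; each isothiocyanate is −1; balancing the −2 overall charge requires Ni(II). Ni sits in group 10, so the d-electron count is 10 − 2 = 8. Bromide, chloride, and isothiocyanate are weak-field ligands. With weak-field ligands the CFSE gain from square planar is small, so a 3d d⁸ ion takes the sterically preferred tetrahedral geometry. → tetrahedral.

[Pt(acac)(phen)]^+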